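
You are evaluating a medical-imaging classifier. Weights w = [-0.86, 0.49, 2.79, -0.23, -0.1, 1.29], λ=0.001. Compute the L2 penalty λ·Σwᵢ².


‖w‖₂² = (-0.86)² + (0.49)² + (2.79)² + (-0.23)² + (-0.1)² + (1.29)²
     = 0.7396 + 0.2401 + 7.7841 + 0.0529 + 0.01 + 1.6641
     = 10.4908
λ·‖w‖₂² = 0.001·10.4908 = 0.010491

0.010491


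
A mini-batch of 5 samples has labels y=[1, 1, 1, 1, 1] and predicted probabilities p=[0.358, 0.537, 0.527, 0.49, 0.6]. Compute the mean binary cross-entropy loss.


L[0] = -ln(0.358) = 1.0272
L[1] = -ln(0.537) = 0.6218
L[2] = -ln(0.527) = 0.6406
L[3] = -ln(0.49) = 0.7133
L[4] = -ln(0.6) = 0.5108
mean = (1.0272 + 0.6218 + 0.6406 + 0.7133 + 0.5108)/5 = 0.7027

0.7027


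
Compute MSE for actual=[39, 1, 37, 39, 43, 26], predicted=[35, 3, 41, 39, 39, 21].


Squared errors: (39-35)²=16, (1-3)²=4, (37-41)²=16, (39-39)²=0, (43-39)²=16, (26-21)²=25
Sum = 77
MSE = 77/6 = 77/6

77/6


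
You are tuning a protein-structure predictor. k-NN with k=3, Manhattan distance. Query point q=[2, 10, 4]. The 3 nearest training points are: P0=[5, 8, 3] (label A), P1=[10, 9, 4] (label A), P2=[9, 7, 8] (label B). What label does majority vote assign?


d(q,P0) = 6  (label A)
d(q,P1) = 9  (label A)
d(q,P2) = 14  (label B)
Votes: A=2, B=1
Majority → A

A


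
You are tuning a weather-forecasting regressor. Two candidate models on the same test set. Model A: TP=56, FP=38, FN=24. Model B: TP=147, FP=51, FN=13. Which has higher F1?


Model A: P=56/94=0.5957, R=56/80=0.7, F1=2PR/(P+R)=2TP/(2TP+FP+FN)=112/174=0.6437
Model B: P=147/198=0.7424, R=147/160=0.9187, F1=2PR/(P+R)=2TP/(2TP+FP+FN)=294/358=0.8212
0.6437 < 0.8212 → Model B

Model B


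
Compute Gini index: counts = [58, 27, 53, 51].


Probabilities: [58/189, 27/189, 53/189, 51/189] ≈ [0.3069, 0.1429, 0.2804, 0.2698]
Σpᵢ² = (3364 + 729 + 2809 + 2601)/189² = 9503/35721
Gini = 1 - Σpᵢ² = 1 - 9503/35721 = 0.734

0.734


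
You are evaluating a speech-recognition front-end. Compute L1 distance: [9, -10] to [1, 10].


d = |9-1| + |-10-10|
  = 8 + 20
  = 28

28


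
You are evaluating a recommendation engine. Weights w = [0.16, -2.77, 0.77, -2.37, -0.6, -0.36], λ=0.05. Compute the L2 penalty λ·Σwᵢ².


‖w‖₂² = (0.16)² + (-2.77)² + (0.77)² + (-2.37)² + (-0.6)² + (-0.36)²
     = 0.0256 + 7.6729 + 0.5929 + 5.6169 + 0.36 + 0.1296
     = 14.3979
λ·‖w‖₂² = 0.05·14.3979 = 0.719895

0.719895


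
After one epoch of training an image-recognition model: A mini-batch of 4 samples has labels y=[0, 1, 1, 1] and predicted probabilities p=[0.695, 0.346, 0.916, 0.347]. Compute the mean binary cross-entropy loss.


L[0] = -ln(1-0.695) = -ln(0.305) = 1.1874
L[1] = -ln(0.346) = 1.0613
L[2] = -ln(0.916) = 0.0877
L[3] = -ln(0.347) = 1.0584
mean = (1.1874 + 1.0613 + 0.0877 + 1.0584)/4 = 0.8487

0.8487


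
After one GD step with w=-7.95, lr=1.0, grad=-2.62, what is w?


w_new = w - α·∇
= -7.95 - 1.0·-2.62
= -7.95 + 2.62
= -5.33

-5.33


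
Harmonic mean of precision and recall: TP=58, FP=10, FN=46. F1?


Precision = 58/68 = 0.8529
Recall = 58/104 = 0.5577
F1 = 2·P·R/(P+R) = 2·TP/(2·TP+FP+FN) = 116/(116+10+46) = 116/172 = 0.6744

0.6744


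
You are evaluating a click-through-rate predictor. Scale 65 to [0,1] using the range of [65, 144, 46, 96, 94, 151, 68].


min=46, max=151
(65-46)/(151-46) = 19/105 = 0.181

0.181


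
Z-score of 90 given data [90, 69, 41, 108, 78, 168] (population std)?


μ = 92.3333, σ = 39.4996
z = (90 - 92.3333)/39.4996 = -0.0591

-0.0591


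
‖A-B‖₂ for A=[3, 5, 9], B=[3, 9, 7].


d = √((3-3)² + (5-9)² + (9-7)²)
  = √(0 + 16 + 4)
  = √20 = 4.4721

4.4721


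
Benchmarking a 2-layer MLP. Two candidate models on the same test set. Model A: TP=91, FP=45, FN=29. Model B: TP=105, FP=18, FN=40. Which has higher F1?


Model A: P=91/136=0.6691, R=91/120=0.7583, F1=2PR/(P+R)=2TP/(2TP+FP+FN)=182/256=0.7109
Model B: P=105/123=0.8537, R=105/145=0.7241, F1=2PR/(P+R)=2TP/(2TP+FP+FN)=210/268=0.7836
0.7109 < 0.7836 → Model B

Model B


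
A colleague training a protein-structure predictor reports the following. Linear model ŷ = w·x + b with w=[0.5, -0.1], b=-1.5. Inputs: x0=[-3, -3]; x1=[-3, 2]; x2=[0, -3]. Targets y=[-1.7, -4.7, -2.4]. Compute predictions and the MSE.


ŷ0 = (0.5)·(-3) + (-0.1)·(-3) - 1.5 = -2.7
ŷ1 = (0.5)·(-3) + (-0.1)·(2) - 1.5 = -3.2
ŷ2 = (0.5)·(0) + (-0.1)·(-3) - 1.5 = -1.2
errors² = [1.0, 2.25, 1.44]
MSE = 4.6900/3 = 1.5633

1.5633


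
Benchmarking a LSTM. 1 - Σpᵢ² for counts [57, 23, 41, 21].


Probabilities: [57/142, 23/142, 41/142, 21/142] ≈ [0.4014, 0.162, 0.2887, 0.1479]
Σpᵢ² = (3249 + 529 + 1681 + 441)/142² = 5900/20164
Gini = 1 - Σpᵢ² = 1 - 5900/20164 = 0.7074

0.7074


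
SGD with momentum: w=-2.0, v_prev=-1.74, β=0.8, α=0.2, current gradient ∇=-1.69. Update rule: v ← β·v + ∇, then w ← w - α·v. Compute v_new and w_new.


v_new = 0.8·-1.74 - 1.69 = -1.392 - 1.69 = -3.082
w_new = -2.0 - 0.2·-3.082 = -2.0 + 0.6164 = -1.3836

v_new=-3.082, w_new=-1.3836


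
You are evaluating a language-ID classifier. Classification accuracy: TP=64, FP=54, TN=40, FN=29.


Accuracy = (TP+TN)/(TP+TN+FP+FN)
= (64+40)/(187)
= 104/187 = 55.61%

55.61%


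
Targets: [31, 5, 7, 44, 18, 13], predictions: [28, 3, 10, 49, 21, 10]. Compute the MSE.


Squared errors: (31-28)²=9, (5-3)²=4, (7-10)²=9, (44-49)²=25, (18-21)²=9, (13-10)²=9
Sum = 65
MSE = 65/6 = 65/6

65/6


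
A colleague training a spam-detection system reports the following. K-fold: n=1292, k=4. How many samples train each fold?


Fold size = 1292/4 = 323
Training per fold = 1292 - 323 = 969

969


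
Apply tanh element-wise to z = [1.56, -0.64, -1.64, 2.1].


tanh(1.56) = 0.9154
tanh(-0.64) = -0.5649
tanh(-1.64) = -0.9275
tanh(2.1) = 0.9705
result = [0.9154, -0.5649, -0.9275, 0.9705]

[0.9154, -0.5649, -0.9275, 0.9705]


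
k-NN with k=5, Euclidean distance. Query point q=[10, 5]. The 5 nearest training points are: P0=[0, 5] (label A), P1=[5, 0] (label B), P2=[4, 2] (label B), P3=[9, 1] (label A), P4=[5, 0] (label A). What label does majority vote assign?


d(q,P0) = 10.0  (label A)
d(q,P1) = 7.0711  (label B)
d(q,P2) = 6.7082  (label B)
d(q,P3) = 4.1231  (label A)
d(q,P4) = 7.0711  (label A)
Votes: A=3, B=2
Majority → A

A


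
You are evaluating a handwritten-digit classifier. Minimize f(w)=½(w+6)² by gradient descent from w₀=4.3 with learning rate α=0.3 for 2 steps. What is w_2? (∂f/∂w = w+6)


step 1: grad = 4.3+6 = 10.3; w = 4.3 - 0.3·(10.3) = 1.21
step 2: grad = 1.21+6 = 7.21; w = 1.21 - 0.3·(7.21) = -0.953

-0.953


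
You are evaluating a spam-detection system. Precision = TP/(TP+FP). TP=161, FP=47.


Precision = TP/(TP+FP)
= 161/(161+47)
= 161/208 = 77.4%

77.4%


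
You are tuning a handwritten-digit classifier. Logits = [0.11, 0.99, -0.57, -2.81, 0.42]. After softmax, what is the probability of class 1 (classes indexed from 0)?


Exponentials: e^0.11=1.1163, e^0.99=2.6912, e^-0.57=0.5655, e^-2.81=0.0602, e^0.42=1.522
Sum = 5.9552
Softmax = [0.1874, 0.4519, 0.095, 0.0101, 0.2556]
p[1] = 2.6912/5.9552 = 0.4519

0.4519


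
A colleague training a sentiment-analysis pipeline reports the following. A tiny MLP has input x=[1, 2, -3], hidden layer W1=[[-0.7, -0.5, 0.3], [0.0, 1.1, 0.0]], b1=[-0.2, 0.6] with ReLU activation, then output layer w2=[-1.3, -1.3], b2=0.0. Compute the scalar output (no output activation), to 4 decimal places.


z1[0] = (-0.7)·(1) + (-0.5)·(2) + (0.3)·(-3) - 0.2 = -2.8
z1[1] = (0.0)·(1) + (1.1)·(2) + (0.0)·(-3) + 0.6 = 2.8
h = ReLU(z1) = [0.0, 2.8]
output = (-1.3)·(0.0) + (-1.3)·(2.8) + 0.0 = -3.64

-3.64


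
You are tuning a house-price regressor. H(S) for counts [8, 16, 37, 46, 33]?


Probabilities: [8/140, 16/140, 37/140, 46/140, 33/140] ≈ [0.0571, 0.1143, 0.2643, 0.3286, 0.2357]
H = -((8/140)·log₂(8/140) + (16/140)·log₂(16/140) + (37/140)·log₂(37/140) + (46/140)·log₂(46/140) + (33/140)·log₂(33/140))
  = 2.12 bits

2.12 bits


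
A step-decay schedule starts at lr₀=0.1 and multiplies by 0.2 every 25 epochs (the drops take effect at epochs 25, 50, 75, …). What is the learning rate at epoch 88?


n_drops = ⌊88/25⌋ = 3
lr = 0.1·0.2^3 = 0.1·0.008 = 0.0008

0.0008


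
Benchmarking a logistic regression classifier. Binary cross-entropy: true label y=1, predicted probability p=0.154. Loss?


BCE = -[y·ln(p) + (1-y)·ln(1-p)]
= -1·ln(0.154) - 0
= -ln(0.154) = 1.8708

1.8708


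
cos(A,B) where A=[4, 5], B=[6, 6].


A·B = 4·6 + 5·6 = 54
‖A‖ = √41 = 6.4031, ‖B‖ = √72 = 8.4853
cos = 54/(√41·√72) = 54/√2952 = 0.9939

0.9939


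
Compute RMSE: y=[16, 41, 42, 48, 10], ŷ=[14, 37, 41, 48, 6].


MSE = 37/5 = 7.4
RMSE = √(37/5) = 2.7203

2.7203


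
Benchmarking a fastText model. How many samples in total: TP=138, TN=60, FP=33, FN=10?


Total = TP + TN + FP + FN
= 138 + 60 + 33 + 10
= 241
(Predicted positive: 171, predicted negative: 70)

241


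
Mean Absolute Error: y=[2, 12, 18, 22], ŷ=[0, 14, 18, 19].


Absolute errors: |2-0|=2, |12-14|=2, |18-18|=0, |22-19|=3
Sum = 7
MAE = 7/4 = 7/4

7/4


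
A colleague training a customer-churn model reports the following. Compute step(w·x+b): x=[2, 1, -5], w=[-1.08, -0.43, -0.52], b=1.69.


z = (2)·(-1.08) + (1)·(-0.43) + (-5)·(-0.52) + 1.69
  = 1.7
step(z) = 1 (z≥0)

1


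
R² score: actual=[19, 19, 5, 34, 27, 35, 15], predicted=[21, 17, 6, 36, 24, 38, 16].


ȳ = 22
SS_res = Σ(y-ŷ)² = 32
SS_tot = Σ(y-ȳ)² = 694
R² = 1 - SS_res/SS_tot = 1 - 0.0461 = 0.9539

0.9539


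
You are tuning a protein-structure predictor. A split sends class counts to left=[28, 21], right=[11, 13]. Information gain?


Parent = [39, 34], H_parent = 0.9966
H_left = 0.9852 (n=49), H_right = 0.995 (n=24)
H_children = (49/73)·0.9852 + (24/73)·0.995 = 0.9884
IG = 0.9966 - 0.9884 = 0.0082

0.0082


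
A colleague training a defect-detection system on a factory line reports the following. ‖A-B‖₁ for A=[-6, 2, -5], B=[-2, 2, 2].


d = |-6+ 2| + |2-2| + |-5-2|
  = 4 + 0 + 7
  = 11

11


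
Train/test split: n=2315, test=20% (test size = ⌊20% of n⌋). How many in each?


Test = ⌊2315·20/100⌋ = 463
Train = 2315 - 463 = 1852

Train: 1852, Test: 463


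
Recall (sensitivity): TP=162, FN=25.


Recall = TP/(TP+FN)
= 162/(162+25)
= 162/187 = 86.63%

86.63%


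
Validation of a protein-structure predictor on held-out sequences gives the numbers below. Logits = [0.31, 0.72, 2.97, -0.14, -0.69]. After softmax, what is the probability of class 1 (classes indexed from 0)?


Exponentials: e^0.31=1.3634, e^0.72=2.0544, e^2.97=19.4919, e^-0.14=0.8694, e^-0.69=0.5016
Sum = 24.2807
Softmax = [0.0562, 0.0846, 0.8028, 0.0358, 0.0207]
p[1] = 2.0544/24.2807 = 0.0846

0.0846


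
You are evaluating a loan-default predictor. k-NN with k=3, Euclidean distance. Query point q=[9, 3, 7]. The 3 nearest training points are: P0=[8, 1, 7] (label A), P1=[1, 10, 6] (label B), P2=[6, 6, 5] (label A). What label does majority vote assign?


d(q,P0) = 2.2361  (label A)
d(q,P1) = 10.6771  (label B)
d(q,P2) = 4.6904  (label A)
Votes: A=2, B=1
Majority → A

A


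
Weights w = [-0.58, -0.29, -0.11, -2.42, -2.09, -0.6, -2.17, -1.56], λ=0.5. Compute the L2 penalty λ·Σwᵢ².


‖w‖₂² = (-0.58)² + (-0.29)² + (-0.11)² + (-2.42)² + (-2.09)² + (-0.6)² + (-2.17)² + (-1.56)²
     = 0.3364 + 0.0841 + 0.0121 + 5.8564 + 4.3681 + 0.36 + 4.7089 + 2.4336
     = 18.1596
λ·‖w‖₂² = 0.5·18.1596 = 9.0798

9.0798


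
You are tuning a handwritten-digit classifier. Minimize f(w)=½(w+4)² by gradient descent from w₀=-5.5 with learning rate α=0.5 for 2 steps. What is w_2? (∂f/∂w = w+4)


step 1: grad = -5.5+4 = -1.5; w = -5.5 - 0.5·(-1.5) = -4.75
step 2: grad = -4.75+4 = -0.75; w = -4.75 - 0.5·(-0.75) = -4.375

-4.375


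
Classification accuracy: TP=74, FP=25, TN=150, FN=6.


Accuracy = (TP+TN)/(TP+TN+FP+FN)
= (74+150)/(255)
= 224/255 = 87.84%

87.84%


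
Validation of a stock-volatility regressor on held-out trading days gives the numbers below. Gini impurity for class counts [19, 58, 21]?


Probabilities: [19/98, 58/98, 21/98] ≈ [0.1939, 0.5918, 0.2143]
Σpᵢ² = (361 + 3364 + 441)/98² = 4166/9604
Gini = 1 - Σpᵢ² = 1 - 4166/9604 = 0.5662

0.5662


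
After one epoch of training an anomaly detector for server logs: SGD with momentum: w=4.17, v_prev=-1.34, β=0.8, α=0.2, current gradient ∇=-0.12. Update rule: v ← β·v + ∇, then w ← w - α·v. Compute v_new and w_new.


v_new = 0.8·-1.34 - 0.12 = -1.072 - 0.12 = -1.192
w_new = 4.17 - 0.2·-1.192 = 4.17 + 0.2384 = 4.4084

v_new=-1.192, w_new=4.4084


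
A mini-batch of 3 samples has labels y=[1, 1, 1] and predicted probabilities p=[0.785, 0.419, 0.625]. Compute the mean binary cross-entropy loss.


L[0] = -ln(0.785) = 0.2421
L[1] = -ln(0.419) = 0.8699
L[2] = -ln(0.625) = 0.47
mean = (0.2421 + 0.8699 + 0.47)/3 = 0.5273

0.5273


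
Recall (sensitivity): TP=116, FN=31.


Recall = TP/(TP+FN)
= 116/(116+31)
= 116/147 = 78.91%

78.91%


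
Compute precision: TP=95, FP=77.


Precision = TP/(TP+FP)
= 95/(95+77)
= 95/172 = 55.23%

55.23%


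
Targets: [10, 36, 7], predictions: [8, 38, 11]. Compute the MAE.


Absolute errors: |10-8|=2, |36-38|=2, |7-11|=4
Sum = 8
MAE = 8/3 = 8/3

8/3


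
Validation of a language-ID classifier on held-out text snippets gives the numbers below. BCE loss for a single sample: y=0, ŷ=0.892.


BCE = -[y·ln(p) + (1-y)·ln(1-p)]
= -0 - 1·ln(1-0.892)
= -ln(0.108) = 2.2256

2.2256


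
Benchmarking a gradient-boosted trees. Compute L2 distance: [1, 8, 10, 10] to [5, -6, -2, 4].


d = √((1-5)² + (8+ 6)² + (10+ 2)² + (10-4)²)
  = √(16 + 196 + 144 + 36)
  = √392 = 19.799

19.799


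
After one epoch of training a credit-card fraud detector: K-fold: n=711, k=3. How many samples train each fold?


Fold size = 711/3 = 237
Training per fold = 711 - 237 = 474

474


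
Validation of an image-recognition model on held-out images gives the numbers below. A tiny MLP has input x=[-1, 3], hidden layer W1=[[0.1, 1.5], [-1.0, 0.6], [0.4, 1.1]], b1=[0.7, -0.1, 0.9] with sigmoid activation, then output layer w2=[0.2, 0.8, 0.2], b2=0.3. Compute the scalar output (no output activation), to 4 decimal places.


z1[0] = (0.1)·(-1) + (1.5)·(3) + 0.7 = 5.1
z1[1] = (-1.0)·(-1) + (0.6)·(3) - 0.1 = 2.7
z1[2] = (0.4)·(-1) + (1.1)·(3) + 0.9 = 3.8
h = sigmoid(z1) = [0.9939, 0.937, 0.9781]
output = (0.2)·(0.9939) + (0.8)·(0.937) + (0.2)·(0.9781) + 0.3 = 1.444

1.444


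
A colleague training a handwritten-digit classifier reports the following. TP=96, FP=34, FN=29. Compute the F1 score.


Precision = 96/130 = 0.7385
Recall = 96/125 = 0.768
F1 = 2·P·R/(P+R) = 2·TP/(2·TP+FP+FN) = 192/(192+34+29) = 192/255 = 0.7529

0.7529


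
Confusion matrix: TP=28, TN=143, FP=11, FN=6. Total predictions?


Total = TP + TN + FP + FN
= 28 + 143 + 11 + 6
= 188
(Predicted positive: 39, predicted negative: 149)

188


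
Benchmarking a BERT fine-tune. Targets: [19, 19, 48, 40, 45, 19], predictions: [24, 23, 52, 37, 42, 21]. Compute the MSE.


Squared errors: (19-24)²=25, (19-23)²=16, (48-52)²=16, (40-37)²=9, (45-42)²=9, (19-21)²=4
Sum = 79
MSE = 79/6 = 79/6

79/6


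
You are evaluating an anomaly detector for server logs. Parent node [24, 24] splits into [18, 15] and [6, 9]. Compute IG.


Parent = [24, 24], H_parent = 1
H_left = 0.994 (n=33), H_right = 0.971 (n=15)
H_children = (33/48)·0.994 + (15/48)·0.971 = 0.9868
IG = 1 - 0.9868 = 0.0132

0.0132


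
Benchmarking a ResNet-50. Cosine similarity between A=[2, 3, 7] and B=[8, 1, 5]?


A·B = 2·8 + 3·1 + 7·5 = 54
‖A‖ = √62 = 7.874, ‖B‖ = √90 = 9.4868
cos = 54/(√62·√90) = 54/√5580 = 0.7229

0.7229


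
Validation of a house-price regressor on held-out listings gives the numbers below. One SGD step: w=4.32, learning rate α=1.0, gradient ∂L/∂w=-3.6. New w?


w_new = w - α·∇
= 4.32 - 1.0·-3.6
= 4.32 + 3.6
= 7.92

7.92


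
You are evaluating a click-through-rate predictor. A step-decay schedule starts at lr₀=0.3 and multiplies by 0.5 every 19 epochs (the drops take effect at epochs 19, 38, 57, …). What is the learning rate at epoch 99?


n_drops = ⌊99/19⌋ = 5
lr = 0.3·0.5^5 = 0.3·0.03125 = 0.009375

0.009375


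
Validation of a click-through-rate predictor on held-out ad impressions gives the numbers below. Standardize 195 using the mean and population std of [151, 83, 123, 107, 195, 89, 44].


μ = 113.1429, σ = 45.577
z = (195 - 113.1429)/45.577 = 1.796

1.796


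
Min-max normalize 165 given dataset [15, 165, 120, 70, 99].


min=15, max=165
(165-15)/(165-15) = 150/150 = 1.0

1.0


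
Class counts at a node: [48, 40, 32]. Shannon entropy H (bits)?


Probabilities: [48/120, 40/120, 32/120] ≈ [0.4, 0.3333, 0.2667]
H = -((48/120)·log₂(48/120) + (40/120)·log₂(40/120) + (32/120)·log₂(32/120))
  = 1.5656 bits

1.5656 bits


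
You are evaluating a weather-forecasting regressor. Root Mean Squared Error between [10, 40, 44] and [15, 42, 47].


MSE = 38/3 = 12.6667
RMSE = √(38/3) = 3.559

3.559


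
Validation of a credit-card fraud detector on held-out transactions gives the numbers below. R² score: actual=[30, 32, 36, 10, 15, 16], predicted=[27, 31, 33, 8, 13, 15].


ȳ = 23.1667
SS_res = Σ(y-ŷ)² = 28
SS_tot = Σ(y-ȳ)² = 580.83
R² = 1 - SS_res/SS_tot = 1 - 0.0482 = 0.9518

0.9518


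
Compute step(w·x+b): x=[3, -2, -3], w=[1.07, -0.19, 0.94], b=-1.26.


z = (3)·(1.07) + (-2)·(-0.19) + (-3)·(0.94) - 1.26
  = -0.49
step(z) = 0 (z<0)

0


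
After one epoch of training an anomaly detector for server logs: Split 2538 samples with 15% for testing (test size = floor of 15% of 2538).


Test = ⌊2538·15/100⌋ = 380
Train = 2538 - 380 = 2158

Train: 2158, Test: 380


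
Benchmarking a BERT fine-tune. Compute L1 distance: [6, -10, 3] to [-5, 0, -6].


d = |6+ 5| + |-10-0| + |3+ 6|
  = 11 + 10 + 9
  = 30

30


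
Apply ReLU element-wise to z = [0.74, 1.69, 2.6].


ReLU(0.74) = max(0, 0.74) = 0.74
ReLU(1.69) = max(0, 1.69) = 1.69
ReLU(2.6) = max(0, 2.6) = 2.6
result = [0.74, 1.69, 2.6]

[0.74, 1.69, 2.6]


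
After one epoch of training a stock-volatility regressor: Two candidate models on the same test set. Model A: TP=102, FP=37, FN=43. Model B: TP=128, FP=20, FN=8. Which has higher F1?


Model A: P=102/139=0.7338, R=102/145=0.7034, F1=2PR/(P+R)=2TP/(2TP+FP+FN)=204/284=0.7183
Model B: P=128/148=0.8649, R=128/136=0.9412, F1=2PR/(P+R)=2TP/(2TP+FP+FN)=256/284=0.9014
0.7183 < 0.9014 → Model B

Model B


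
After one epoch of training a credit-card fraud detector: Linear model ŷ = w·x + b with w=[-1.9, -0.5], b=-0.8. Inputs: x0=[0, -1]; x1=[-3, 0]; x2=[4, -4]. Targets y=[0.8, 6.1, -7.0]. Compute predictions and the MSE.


ŷ0 = (-1.9)·(0) + (-0.5)·(-1) - 0.8 = -0.3
ŷ1 = (-1.9)·(-3) + (-0.5)·(0) - 0.8 = 4.9
ŷ2 = (-1.9)·(4) + (-0.5)·(-4) - 0.8 = -6.4
errors² = [1.21, 1.44, 0.36]
MSE = 3.0100/3 = 1.0033

1.0033


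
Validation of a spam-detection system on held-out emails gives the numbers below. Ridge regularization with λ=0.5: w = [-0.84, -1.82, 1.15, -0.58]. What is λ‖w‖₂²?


‖w‖₂² = (-0.84)² + (-1.82)² + (1.15)² + (-0.58)²
     = 0.7056 + 3.3124 + 1.3225 + 0.3364
     = 5.6769
λ·‖w‖₂² = 0.5·5.6769 = 2.83845

2.83845


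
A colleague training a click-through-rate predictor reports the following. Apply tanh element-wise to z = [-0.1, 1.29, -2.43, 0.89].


tanh(-0.1) = -0.0997
tanh(1.29) = 0.8591
tanh(-2.43) = -0.9846
tanh(0.89) = 0.7114
result = [-0.0997, 0.8591, -0.9846, 0.7114]

[-0.0997, 0.8591, -0.9846, 0.7114]


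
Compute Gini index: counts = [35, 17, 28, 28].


Probabilities: [35/108, 17/108, 28/108, 28/108] ≈ [0.3241, 0.1574, 0.2593, 0.2593]
Σpᵢ² = (1225 + 289 + 784 + 784)/108² = 3082/11664
Gini = 1 - Σpᵢ² = 1 - 3082/11664 = 0.7358

0.7358


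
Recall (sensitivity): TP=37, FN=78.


Recall = TP/(TP+FN)
= 37/(37+78)
= 37/115 = 32.17%

32.17%


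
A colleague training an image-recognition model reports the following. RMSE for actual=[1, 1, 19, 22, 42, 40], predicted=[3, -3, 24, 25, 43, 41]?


MSE = 56/6 = 9.3333
RMSE = √(56/6) = 3.0551

3.0551


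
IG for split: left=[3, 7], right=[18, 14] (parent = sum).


Parent = [21, 21], H_parent = 1
H_left = 0.8813 (n=10), H_right = 0.9887 (n=32)
H_children = (10/42)·0.8813 + (32/42)·0.9887 = 0.9631
IG = 1 - 0.9631 = 0.0369

0.0369


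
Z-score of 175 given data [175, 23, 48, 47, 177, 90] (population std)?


μ = 93.3333, σ = 61.6838
z = (175 - 93.3333)/61.6838 = 1.324

1.324


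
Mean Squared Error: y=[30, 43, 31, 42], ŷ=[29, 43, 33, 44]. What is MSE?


Squared errors: (30-29)²=1, (43-43)²=0, (31-33)²=4, (42-44)²=4
Sum = 9
MSE = 9/4 = 9/4

9/4


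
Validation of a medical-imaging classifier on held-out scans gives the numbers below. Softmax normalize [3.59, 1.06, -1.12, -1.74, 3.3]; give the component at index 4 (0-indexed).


Exponentials: e^3.59=36.2341, e^1.06=2.8864, e^-1.12=0.3263, e^-1.74=0.1755, e^3.3=27.1126
Sum = 66.7349
Softmax = [0.543, 0.0433, 0.0049, 0.0026, 0.4063]
p[4] = 27.1126/66.7349 = 0.4063

0.4063


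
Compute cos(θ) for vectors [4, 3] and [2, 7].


A·B = 4·2 + 3·7 = 29
‖A‖ = √25 = 5, ‖B‖ = √53 = 7.2801
cos = 29/(√25·√53) = 29/√1325 = 0.7967

0.7967


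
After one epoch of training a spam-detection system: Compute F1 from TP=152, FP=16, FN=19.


Precision = 152/168 = 0.9048
Recall = 152/171 = 0.8889
F1 = 2·P·R/(P+R) = 2·TP/(2·TP+FP+FN) = 304/(304+16+19) = 304/339 = 0.8968

0.8968


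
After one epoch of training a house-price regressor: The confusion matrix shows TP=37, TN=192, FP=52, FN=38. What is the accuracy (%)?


Accuracy = (TP+TN)/(TP+TN+FP+FN)
= (37+192)/(319)
= 229/319 = 71.79%

71.79%


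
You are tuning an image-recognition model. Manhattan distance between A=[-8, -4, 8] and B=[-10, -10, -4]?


d = |-8+ 10| + |-4+ 10| + |8+ 4|
  = 2 + 6 + 12
  = 20

20


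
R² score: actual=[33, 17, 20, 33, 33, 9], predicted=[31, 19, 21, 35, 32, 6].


ȳ = 24.1667
SS_res = Σ(y-ŷ)² = 23
SS_tot = Σ(y-ȳ)² = 532.83
R² = 1 - SS_res/SS_tot = 1 - 0.0432 = 0.9568

0.9568


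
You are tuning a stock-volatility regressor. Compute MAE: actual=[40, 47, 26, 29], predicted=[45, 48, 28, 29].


Absolute errors: |40-45|=5, |47-48|=1, |26-28|=2, |29-29|=0
Sum = 8
MAE = 8/4 = 2

2


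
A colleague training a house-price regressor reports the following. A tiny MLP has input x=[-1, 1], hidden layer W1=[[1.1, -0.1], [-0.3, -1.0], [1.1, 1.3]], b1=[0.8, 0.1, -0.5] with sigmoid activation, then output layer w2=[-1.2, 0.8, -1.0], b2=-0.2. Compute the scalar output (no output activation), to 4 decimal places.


z1[0] = (1.1)·(-1) + (-0.1)·(1) + 0.8 = -0.4
z1[1] = (-0.3)·(-1) + (-1.0)·(1) + 0.1 = -0.6
z1[2] = (1.1)·(-1) + (1.3)·(1) - 0.5 = -0.3
h = sigmoid(z1) = [0.4013, 0.3543, 0.4256]
output = (-1.2)·(0.4013) + (0.8)·(0.3543) + (-1.0)·(0.4256) - 0.2 = -0.8237

-0.8237


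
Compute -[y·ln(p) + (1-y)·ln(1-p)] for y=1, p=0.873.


BCE = -[y·ln(p) + (1-y)·ln(1-p)]
= -1·ln(0.873) - 0
= -ln(0.873) = 0.1358

0.1358


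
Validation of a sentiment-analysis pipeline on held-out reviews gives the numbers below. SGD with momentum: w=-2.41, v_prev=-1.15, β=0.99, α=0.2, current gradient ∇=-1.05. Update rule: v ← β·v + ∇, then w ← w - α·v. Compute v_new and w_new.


v_new = 0.99·-1.15 - 1.05 = -1.1385 - 1.05 = -2.1885
w_new = -2.41 - 0.2·-2.1885 = -2.41 + 0.4377 = -1.9723

v_new=-2.1885, w_new=-1.9723


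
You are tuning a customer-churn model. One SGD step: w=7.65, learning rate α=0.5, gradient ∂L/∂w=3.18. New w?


w_new = w - α·∇
= 7.65 - 0.5·3.18
= 7.65 - 1.59
= 6.06

6.06


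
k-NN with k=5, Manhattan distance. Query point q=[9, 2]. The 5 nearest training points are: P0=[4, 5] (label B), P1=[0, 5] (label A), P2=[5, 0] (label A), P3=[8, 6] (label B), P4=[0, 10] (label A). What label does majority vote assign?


d(q,P0) = 8  (label B)
d(q,P1) = 12  (label A)
d(q,P2) = 6  (label A)
d(q,P3) = 5  (label B)
d(q,P4) = 17  (label A)
Votes: A=3, B=2
Majority → A

A


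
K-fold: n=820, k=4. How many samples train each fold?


Fold size = 820/4 = 205
Training per fold = 820 - 205 = 615

615


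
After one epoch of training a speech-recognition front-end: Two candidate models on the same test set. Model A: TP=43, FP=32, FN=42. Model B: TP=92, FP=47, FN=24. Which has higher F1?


Model A: P=43/75=0.5733, R=43/85=0.5059, F1=2PR/(P+R)=2TP/(2TP+FP+FN)=86/160=0.5375
Model B: P=92/139=0.6619, R=92/116=0.7931, F1=2PR/(P+R)=2TP/(2TP+FP+FN)=184/255=0.7216
0.5375 < 0.7216 → Model B

Model B


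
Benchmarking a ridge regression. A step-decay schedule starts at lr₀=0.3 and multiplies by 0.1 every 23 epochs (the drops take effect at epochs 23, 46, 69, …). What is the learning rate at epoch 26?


n_drops = ⌊26/23⌋ = 1
lr = 0.3·0.1^1 = 0.3·0.1 = 0.03

0.03


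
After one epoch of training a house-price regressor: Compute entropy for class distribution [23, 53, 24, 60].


Probabilities: [23/160, 53/160, 24/160, 60/160] ≈ [0.1437, 0.3312, 0.15, 0.375]
H = -((23/160)·log₂(23/160) + (53/160)·log₂(53/160) + (24/160)·log₂(24/160) + (60/160)·log₂(60/160))
  = 1.8715 bits

1.8715 bits


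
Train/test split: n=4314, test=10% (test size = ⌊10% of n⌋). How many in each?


Test = ⌊4314·10/100⌋ = 431
Train = 4314 - 431 = 3883

Train: 3883, Test: 431


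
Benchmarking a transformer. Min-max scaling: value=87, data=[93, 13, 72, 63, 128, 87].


min=13, max=128
(87-13)/(128-13) = 74/115 = 0.6435

0.6435


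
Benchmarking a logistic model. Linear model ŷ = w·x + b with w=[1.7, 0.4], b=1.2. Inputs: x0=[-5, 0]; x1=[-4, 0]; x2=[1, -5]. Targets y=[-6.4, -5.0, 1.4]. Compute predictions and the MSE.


ŷ0 = (1.7)·(-5) + (0.4)·(0) + 1.2 = -7.3
ŷ1 = (1.7)·(-4) + (0.4)·(0) + 1.2 = -5.6
ŷ2 = (1.7)·(1) + (0.4)·(-5) + 1.2 = 0.9
errors² = [0.81, 0.36, 0.25]
MSE = 1.4200/3 = 0.4733

0.4733


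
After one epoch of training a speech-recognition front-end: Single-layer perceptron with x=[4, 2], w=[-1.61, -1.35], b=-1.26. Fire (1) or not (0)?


z = (4)·(-1.61) + (2)·(-1.35) - 1.26
  = -10.4
step(z) = 0 (z<0)

0


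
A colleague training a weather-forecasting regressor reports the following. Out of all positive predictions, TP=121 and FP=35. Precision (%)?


Precision = TP/(TP+FP)
= 121/(121+35)
= 121/156 = 77.56%

77.56%


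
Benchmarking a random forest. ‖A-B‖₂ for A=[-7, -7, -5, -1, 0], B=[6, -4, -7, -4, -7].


d = √((-7-6)² + (-7+ 4)² + (-5+ 7)² + (-1+ 4)² + (0+ 7)²)
  = √(169 + 9 + 4 + 9 + 49)
  = √240 = 15.4919

15.4919


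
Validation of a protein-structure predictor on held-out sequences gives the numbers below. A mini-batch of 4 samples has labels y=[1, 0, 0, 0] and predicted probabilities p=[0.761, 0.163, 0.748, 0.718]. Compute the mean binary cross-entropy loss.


L[0] = -ln(0.761) = 0.2731
L[1] = -ln(1-0.163) = -ln(0.837) = 0.1779
L[2] = -ln(1-0.748) = -ln(0.252) = 1.3783
L[3] = -ln(1-0.718) = -ln(0.282) = 1.2658
mean = (0.2731 + 0.1779 + 1.3783 + 1.2658)/4 = 0.7738

0.7738


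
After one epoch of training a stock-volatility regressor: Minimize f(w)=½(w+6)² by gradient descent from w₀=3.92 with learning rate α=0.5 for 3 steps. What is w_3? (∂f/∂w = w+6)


step 1: grad = 3.92+6 = 9.92; w = 3.92 - 0.5·(9.92) = -1.04
step 2: grad = -1.04+6 = 4.96; w = -1.04 - 0.5·(4.96) = -3.52
step 3: grad = -3.52+6 = 2.48; w = -3.52 - 0.5·(2.48) = -4.76

-4.76


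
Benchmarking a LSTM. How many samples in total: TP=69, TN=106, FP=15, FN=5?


Total = TP + TN + FP + FN
= 69 + 106 + 15 + 5
= 195
(Predicted positive: 84, predicted negative: 111)

195


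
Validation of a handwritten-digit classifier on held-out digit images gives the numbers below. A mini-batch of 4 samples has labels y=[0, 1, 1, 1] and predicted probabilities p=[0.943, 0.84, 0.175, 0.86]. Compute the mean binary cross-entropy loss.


L[0] = -ln(1-0.943) = -ln(0.057) = 2.8647
L[1] = -ln(0.84) = 0.1744
L[2] = -ln(0.175) = 1.743
L[3] = -ln(0.86) = 0.1508
mean = (2.8647 + 0.1744 + 1.743 + 0.1508)/4 = 1.2332

1.2332


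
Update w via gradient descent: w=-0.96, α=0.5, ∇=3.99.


w_new = w - α·∇
= -0.96 - 0.5·3.99
= -0.96 - 1.995
= -2.955

-2.955


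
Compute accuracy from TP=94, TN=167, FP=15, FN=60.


Accuracy = (TP+TN)/(TP+TN+FP+FN)
= (94+167)/(336)
= 261/336 = 77.68%

77.68%


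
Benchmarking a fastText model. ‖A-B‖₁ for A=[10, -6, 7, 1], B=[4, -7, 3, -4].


d = |10-4| + |-6+ 7| + |7-3| + |1+ 4|
  = 6 + 1 + 4 + 5
  = 16

16


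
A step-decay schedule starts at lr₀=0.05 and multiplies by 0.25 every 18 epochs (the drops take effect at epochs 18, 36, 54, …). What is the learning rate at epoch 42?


n_drops = ⌊42/18⌋ = 2
lr = 0.05·0.25^2 = 0.05·0.0625 = 0.003125

0.003125


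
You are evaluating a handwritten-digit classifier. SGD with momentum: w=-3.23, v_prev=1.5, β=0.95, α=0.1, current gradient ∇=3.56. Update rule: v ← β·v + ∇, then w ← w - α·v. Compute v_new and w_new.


v_new = 0.95·1.5 + 3.56 = 1.425 + 3.56 = 4.985
w_new = -3.23 - 0.1·4.985 = -3.23 - 0.4985 = -3.7285

v_new=4.985, w_new=-3.7285


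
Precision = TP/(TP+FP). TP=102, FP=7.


Precision = TP/(TP+FP)
= 102/(102+7)
= 102/109 = 93.58%

93.58%


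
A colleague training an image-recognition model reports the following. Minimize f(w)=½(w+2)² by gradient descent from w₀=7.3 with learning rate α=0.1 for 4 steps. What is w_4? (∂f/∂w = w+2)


step 1: grad = 7.3+2 = 9.3; w = 7.3 - 0.1·(9.3) = 6.37
step 2: grad = 6.37+2 = 8.37; w = 6.37 - 0.1·(8.37) = 5.533
step 3: grad = 5.533+2 = 7.533; w = 5.533 - 0.1·(7.533) = 4.7797
step 4: grad = 4.7797+2 = 6.7797; w = 4.7797 - 0.1·(6.7797) = 4.10173

4.10173


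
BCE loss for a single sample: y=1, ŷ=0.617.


BCE = -[y·ln(p) + (1-y)·ln(1-p)]
= -1·ln(0.617) - 0
= -ln(0.617) = 0.4829

0.4829


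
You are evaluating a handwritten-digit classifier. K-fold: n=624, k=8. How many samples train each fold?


Fold size = 624/8 = 78
Training per fold = 624 - 78 = 546

546


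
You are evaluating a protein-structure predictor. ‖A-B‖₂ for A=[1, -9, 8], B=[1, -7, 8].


d = √((1-1)² + (-9+ 7)² + (8-8)²)
  = √(0 + 4 + 0)
  = √4 = 2.0

2.0


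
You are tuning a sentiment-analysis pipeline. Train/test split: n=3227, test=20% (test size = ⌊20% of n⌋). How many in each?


Test = ⌊3227·20/100⌋ = 645
Train = 3227 - 645 = 2582

Train: 2582, Test: 645


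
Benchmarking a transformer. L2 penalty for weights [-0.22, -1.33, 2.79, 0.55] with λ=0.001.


‖w‖₂² = (-0.22)² + (-1.33)² + (2.79)² + (0.55)²
     = 0.0484 + 1.7689 + 7.7841 + 0.3025
     = 9.9039
λ·‖w‖₂² = 0.001·9.9039 = 0.009904

0.009904


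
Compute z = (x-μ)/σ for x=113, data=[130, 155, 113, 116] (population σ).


μ = 128.5, σ = 16.5907
z = (113 - 128.5)/16.5907 = -0.9343

-0.9343


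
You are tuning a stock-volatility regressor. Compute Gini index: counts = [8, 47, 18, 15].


Probabilities: [8/88, 47/88, 18/88, 15/88] ≈ [0.0909, 0.5341, 0.2045, 0.1705]
Σpᵢ² = (64 + 2209 + 324 + 225)/88² = 2822/7744
Gini = 1 - Σpᵢ² = 1 - 2822/7744 = 0.6356

0.6356


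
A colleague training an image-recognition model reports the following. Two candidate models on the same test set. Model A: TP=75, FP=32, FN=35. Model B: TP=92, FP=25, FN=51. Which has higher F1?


Model A: P=75/107=0.7009, R=75/110=0.6818, F1=2PR/(P+R)=2TP/(2TP+FP+FN)=150/217=0.6912
Model B: P=92/117=0.7863, R=92/143=0.6434, F1=2PR/(P+R)=2TP/(2TP+FP+FN)=184/260=0.7077
0.6912 < 0.7077 → Model B

Model B


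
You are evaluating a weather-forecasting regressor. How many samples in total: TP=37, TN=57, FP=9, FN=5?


Total = TP + TN + FP + FN
= 37 + 57 + 9 + 5
= 108
(Predicted positive: 46, predicted negative: 62)

108


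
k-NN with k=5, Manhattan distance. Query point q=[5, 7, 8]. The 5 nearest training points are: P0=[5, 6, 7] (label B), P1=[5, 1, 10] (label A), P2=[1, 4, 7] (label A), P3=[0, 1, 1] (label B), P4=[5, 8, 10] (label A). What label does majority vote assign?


d(q,P0) = 2  (label B)
d(q,P1) = 8  (label A)
d(q,P2) = 8  (label A)
d(q,P3) = 18  (label B)
d(q,P4) = 3  (label A)
Votes: A=3, B=2
Majority → A

A


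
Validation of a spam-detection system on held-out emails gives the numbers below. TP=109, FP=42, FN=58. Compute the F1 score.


Precision = 109/151 = 0.7219
Recall = 109/167 = 0.6527
F1 = 2·P·R/(P+R) = 2·TP/(2·TP+FP+FN) = 218/(218+42+58) = 218/318 = 0.6855

0.6855


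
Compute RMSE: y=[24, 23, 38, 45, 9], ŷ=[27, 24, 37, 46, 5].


MSE = 28/5 = 5.6
RMSE = √(28/5) = 2.3664

2.3664


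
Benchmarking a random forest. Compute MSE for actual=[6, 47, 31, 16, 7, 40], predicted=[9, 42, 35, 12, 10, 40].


Squared errors: (6-9)²=9, (47-42)²=25, (31-35)²=16, (16-12)²=16, (7-10)²=9, (40-40)²=0
Sum = 75
MSE = 75/6 = 25/2

25/2


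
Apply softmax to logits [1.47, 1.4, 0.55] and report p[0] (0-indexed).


Exponentials: e^1.47=4.3492, e^1.4=4.0552, e^0.55=1.7333
Sum = 10.1377
Softmax = [0.429, 0.4, 0.171]
p[0] = 4.3492/10.1377 = 0.429

0.429


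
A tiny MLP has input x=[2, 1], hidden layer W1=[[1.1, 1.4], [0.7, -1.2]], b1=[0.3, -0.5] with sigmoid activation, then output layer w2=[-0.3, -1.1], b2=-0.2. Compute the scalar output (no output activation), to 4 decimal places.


z1[0] = (1.1)·(2) + (1.4)·(1) + 0.3 = 3.9
z1[1] = (0.7)·(2) + (-1.2)·(1) - 0.5 = -0.3
h = sigmoid(z1) = [0.9802, 0.4256]
output = (-0.3)·(0.9802) + (-1.1)·(0.4256) - 0.2 = -0.9622

-0.9622


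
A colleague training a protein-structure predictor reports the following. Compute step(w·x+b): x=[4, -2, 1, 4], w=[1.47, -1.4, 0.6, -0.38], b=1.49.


z = (4)·(1.47) + (-2)·(-1.4) + (1)·(0.6) + (4)·(-0.38) + 1.49
  = 9.25
step(z) = 1 (z≥0)

1


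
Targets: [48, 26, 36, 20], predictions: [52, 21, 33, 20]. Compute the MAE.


Absolute errors: |48-52|=4, |26-21|=5, |36-33|=3, |20-20|=0
Sum = 12
MAE = 12/4 = 3

3


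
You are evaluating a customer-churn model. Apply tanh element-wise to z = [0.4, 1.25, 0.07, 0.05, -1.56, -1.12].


tanh(0.4) = 0.3799
tanh(1.25) = 0.8483
tanh(0.07) = 0.0699
tanh(0.05) = 0.05
tanh(-1.56) = -0.9154
tanh(-1.12) = -0.8076
result = [0.3799, 0.8483, 0.0699, 0.05, -0.9154, -0.8076]

[0.3799, 0.8483, 0.0699, 0.05, -0.9154, -0.8076]


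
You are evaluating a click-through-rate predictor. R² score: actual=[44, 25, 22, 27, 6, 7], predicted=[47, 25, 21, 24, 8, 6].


ȳ = 21.8333
SS_res = Σ(y-ŷ)² = 24
SS_tot = Σ(y-ȳ)² = 998.83
R² = 1 - SS_res/SS_tot = 1 - 0.024 = 0.976

0.976


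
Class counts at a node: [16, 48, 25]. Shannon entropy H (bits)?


Probabilities: [16/89, 48/89, 25/89] ≈ [0.1798, 0.5393, 0.2809]
H = -((16/89)·log₂(16/89) + (48/89)·log₂(48/89) + (25/89)·log₂(25/89))
  = 1.4401 bits

1.4401 bits


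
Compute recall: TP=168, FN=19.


Recall = TP/(TP+FN)
= 168/(168+19)
= 168/187 = 89.84%

89.84%


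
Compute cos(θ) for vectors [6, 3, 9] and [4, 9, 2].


A·B = 6·4 + 3·9 + 9·2 = 69
‖A‖ = √126 = 11.225, ‖B‖ = √101 = 10.0499
cos = 69/(√126·√101) = 69/√12726 = 0.6117

0.6117


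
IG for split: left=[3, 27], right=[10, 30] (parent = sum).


Parent = [13, 57], H_parent = 0.6924
H_left = 0.469 (n=30), H_right = 0.8113 (n=40)
H_children = (30/70)·0.469 + (40/70)·0.8113 = 0.6646
IG = 0.6924 - 0.6646 = 0.0278

0.0278


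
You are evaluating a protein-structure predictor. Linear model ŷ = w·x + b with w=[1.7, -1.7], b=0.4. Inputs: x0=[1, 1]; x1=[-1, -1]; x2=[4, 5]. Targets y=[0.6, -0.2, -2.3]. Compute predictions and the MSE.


ŷ0 = (1.7)·(1) + (-1.7)·(1) + 0.4 = 0.4
ŷ1 = (1.7)·(-1) + (-1.7)·(-1) + 0.4 = 0.4
ŷ2 = (1.7)·(4) + (-1.7)·(5) + 0.4 = -1.3
errors² = [0.04, 0.36, 1.0]
MSE = 1.4000/3 = 0.4667

0.4667


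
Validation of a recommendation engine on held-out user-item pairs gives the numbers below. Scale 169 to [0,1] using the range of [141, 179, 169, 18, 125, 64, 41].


min=18, max=179
(169-18)/(179-18) = 151/161 = 0.9379

0.9379


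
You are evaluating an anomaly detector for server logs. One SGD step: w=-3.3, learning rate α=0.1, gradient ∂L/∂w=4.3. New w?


w_new = w - α·∇
= -3.3 - 0.1·4.3
= -3.3 - 0.43
= -3.73

-3.73


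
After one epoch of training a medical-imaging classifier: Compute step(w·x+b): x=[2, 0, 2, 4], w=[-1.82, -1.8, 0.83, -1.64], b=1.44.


z = (2)·(-1.82) + (0)·(-1.8) + (2)·(0.83) + (4)·(-1.64) + 1.44
  = -7.1
step(z) = 0 (z<0)

0


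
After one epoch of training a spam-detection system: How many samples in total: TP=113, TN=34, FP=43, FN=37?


Total = TP + TN + FP + FN
= 113 + 34 + 43 + 37
= 227
(Predicted positive: 156, predicted negative: 71)

227


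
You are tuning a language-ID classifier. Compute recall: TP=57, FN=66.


Recall = TP/(TP+FN)
= 57/(57+66)
= 57/123 = 46.34%

46.34%


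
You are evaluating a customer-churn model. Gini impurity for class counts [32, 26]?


Probabilities: [32/58, 26/58] ≈ [0.5517, 0.4483]
Σpᵢ² = (1024 + 676)/58² = 1700/3364
Gini = 1 - Σpᵢ² = 1 - 1700/3364 = 0.4946

0.4946


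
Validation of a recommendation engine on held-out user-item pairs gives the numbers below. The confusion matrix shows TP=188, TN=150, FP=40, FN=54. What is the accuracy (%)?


Accuracy = (TP+TN)/(TP+TN+FP+FN)
= (188+150)/(432)
= 338/432 = 78.24%

78.24%


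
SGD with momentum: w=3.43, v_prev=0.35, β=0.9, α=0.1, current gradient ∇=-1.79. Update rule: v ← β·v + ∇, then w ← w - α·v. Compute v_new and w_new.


v_new = 0.9·0.35 - 1.79 = 0.315 - 1.79 = -1.475
w_new = 3.43 - 0.1·-1.475 = 3.43 + 0.1475 = 3.5775

v_new=-1.475, w_new=3.5775


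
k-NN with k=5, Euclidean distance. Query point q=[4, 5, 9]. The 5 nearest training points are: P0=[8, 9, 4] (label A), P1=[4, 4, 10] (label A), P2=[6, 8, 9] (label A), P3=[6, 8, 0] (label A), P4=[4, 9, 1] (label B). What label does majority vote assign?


d(q,P0) = 7.5498  (label A)
d(q,P1) = 1.4142  (label A)
d(q,P2) = 3.6056  (label A)
d(q,P3) = 9.6954  (label A)
d(q,P4) = 8.9443  (label B)
Votes: A=4, B=1
Majority → A

A


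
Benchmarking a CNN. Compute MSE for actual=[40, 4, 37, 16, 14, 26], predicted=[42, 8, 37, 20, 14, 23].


Squared errors: (40-42)²=4, (4-8)²=16, (37-37)²=0, (16-20)²=16, (14-14)²=0, (26-23)²=9
Sum = 45
MSE = 45/6 = 15/2

15/2


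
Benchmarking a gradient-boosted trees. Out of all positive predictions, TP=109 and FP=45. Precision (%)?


Precision = TP/(TP+FP)
= 109/(109+45)
= 109/154 = 70.78%

70.78%


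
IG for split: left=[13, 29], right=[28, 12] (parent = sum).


Parent = [41, 41], H_parent = 1
H_left = 0.8926 (n=42), H_right = 0.8813 (n=40)
H_children = (42/82)·0.8926 + (40/82)·0.8813 = 0.8871
IG = 1 - 0.8871 = 0.1129

0.1129


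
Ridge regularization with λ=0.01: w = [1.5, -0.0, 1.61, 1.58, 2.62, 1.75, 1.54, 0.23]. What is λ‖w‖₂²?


‖w‖₂² = (1.5)² + (-0.0)² + (1.61)² + (1.58)² + (2.62)² + (1.75)² + (1.54)² + (0.23)²
     = 2.25 + 0 + 2.5921 + 2.4964 + 6.8644 + 3.0625 + 2.3716 + 0.0529
     = 19.6899
λ·‖w‖₂² = 0.01·19.6899 = 0.196899

0.196899


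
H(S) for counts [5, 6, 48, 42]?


Probabilities: [5/101, 6/101, 48/101, 42/101] ≈ [0.0495, 0.0594, 0.4752, 0.4158]
H = -((5/101)·log₂(5/101) + (6/101)·log₂(6/101) + (48/101)·log₂(48/101) + (42/101)·log₂(42/101))
  = 1.4931 bits

1.4931 bits
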